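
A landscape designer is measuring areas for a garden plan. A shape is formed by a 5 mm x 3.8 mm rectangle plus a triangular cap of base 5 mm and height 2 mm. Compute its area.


Composite shape: rectangle + triangle
Rectangle area = 5 * 3.8 = 19
Triangle area = 0.5 * 5 * 2 = 5
Total = 19 + 5
Total = 24
24 mm^2


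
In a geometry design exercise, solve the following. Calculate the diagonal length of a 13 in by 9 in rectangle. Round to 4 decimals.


Shape: rectangle (diagonal via Pythagoras)
Sides: 13 in and 9 in
Formula: d = sqrt(l^2 + w^2)
l^2 = 169, w^2 = 81
l^2 + w^2 = 250
d = sqrt(250)
d = 15.8114
15.8114 in


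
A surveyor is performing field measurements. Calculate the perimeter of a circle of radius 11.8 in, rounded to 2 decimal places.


Shape: circle
Radius r = 11.8 in
Formula: C = 2 * pi * r
C = 2 * pi * 11.8
C = 23.6 * pi
C = 74.14
74.14 in


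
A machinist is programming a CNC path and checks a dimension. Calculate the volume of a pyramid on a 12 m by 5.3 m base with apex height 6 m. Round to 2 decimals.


Shape: rectangular pyramid
Base: 12 m x 5.3 m, Height h = 6 m
Formula: V = (1/3) * base_area * h
base_area = 12 * 5.3 = 63.6
base_area * h = 63.6 * 6 = 381.6
V = 381.6 / 3
V = 127.2
127.2 m^3


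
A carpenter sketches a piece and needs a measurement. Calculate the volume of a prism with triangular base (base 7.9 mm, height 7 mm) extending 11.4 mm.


Shape: triangular prism
Triangle base = 7.9 mm, triangle height = 7 mm, prism length L = 11.4 mm
Formula: V = (1/2 * b * h_tri) * L
Cross-section area = 0.5 * 7.9 * 7 = 27.65
V = 27.65 * 11.4
V = 315.21
315.21 mm^3


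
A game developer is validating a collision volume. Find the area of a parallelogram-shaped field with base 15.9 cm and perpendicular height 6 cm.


Shape: parallelogram
Base b = 15.9 cm, Height h = 6 cm
Formula: A = b * h
A = 15.9 * 6
A = 95.4
95.4 cm^2


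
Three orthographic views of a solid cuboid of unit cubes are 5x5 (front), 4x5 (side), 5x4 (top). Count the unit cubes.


Orthographic views of a solid rectangular block:
Front view 5 x 5 -> length = 5, height = 5
Side view 4 x 5 -> width = 4, height = 5 (consistent)
Top view 5 x 4 -> confirms length = 5, width = 4
The block is 5 x 4 x 5.
Total unit cubes = 5 * 4 * 5 = 100
100 unit cubes


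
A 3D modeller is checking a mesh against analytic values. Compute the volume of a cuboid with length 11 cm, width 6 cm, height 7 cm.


Shape: rectangular prism
l = 11 cm, w = 6 cm, h = 7 cm
Formula: V = l * w * h
V = 11 * 6 * 7
V = 66 * 7
V = 462
462 cm^3


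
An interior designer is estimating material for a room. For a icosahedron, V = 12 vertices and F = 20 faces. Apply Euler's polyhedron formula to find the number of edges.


Polyhedron: icosahedron
Euler's formula for convex polyhedra: V - E + F = 2
Given: V = 12 vertices and F = 20 faces
Solve for E:
E = V + F - 2 = 12 + 20 - 2 = 30
30 edges


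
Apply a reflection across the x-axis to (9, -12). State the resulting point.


Transformation: reflection
Original point: (9, -12)
Rule for reflection over the x-axis: (x, y) -> (x, -y)
Apply: (9, -12) -> (9, 12)
(9, 12)


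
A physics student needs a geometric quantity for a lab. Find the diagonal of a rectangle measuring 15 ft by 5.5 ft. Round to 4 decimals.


Shape: rectangle (diagonal via Pythagoras)
Sides: 15 ft and 5.5 ft
Formula: d = sqrt(l^2 + w^2)
l^2 = 225, w^2 = 30.25
l^2 + w^2 = 255.25
d = sqrt(255.25)
d = 15.9765
15.9765 ft


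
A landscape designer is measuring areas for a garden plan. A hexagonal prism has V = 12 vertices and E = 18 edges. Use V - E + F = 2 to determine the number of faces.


Polyhedron: hexagonal prism
Euler's formula for convex polyhedra: V - E + F = 2
Given: V = 12 vertices and E = 18 edges
Solve for F:
F = 2 + E - V = 2 + 18 - 12 = 8
8 faces


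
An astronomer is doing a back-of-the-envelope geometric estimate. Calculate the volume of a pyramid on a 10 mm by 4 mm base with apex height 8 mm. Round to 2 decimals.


Shape: rectangular pyramid
Base: 10 mm x 4 mm, Height h = 8 mm
Formula: V = (1/3) * base_area * h
base_area = 10 * 4 = 40
base_area * h = 40 * 8 = 320
V = 320 / 3
V = 106.67
106.67 mm^3


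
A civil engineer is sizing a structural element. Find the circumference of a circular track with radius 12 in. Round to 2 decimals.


Shape: circle
Radius r = 12 in
Formula: C = 2 * pi * r
C = 2 * pi * 12
C = 24 * pi
C = 75.4
75.4 in


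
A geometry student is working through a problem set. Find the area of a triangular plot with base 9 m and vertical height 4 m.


Shape: triangle
Base b = 9 m, Height h = 4 m
Formula: A = (1/2) * b * h
A = 0.5 * 9 * 4
A = 0.5 * 36
A = 18
18 m^2


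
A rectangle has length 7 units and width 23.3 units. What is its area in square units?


Shape: rectangle
Length l = 7 units, Width w = 23.3 units
Formula: A = l * w
A = 7 * 23.3
A = 163.1
163.1 units^2


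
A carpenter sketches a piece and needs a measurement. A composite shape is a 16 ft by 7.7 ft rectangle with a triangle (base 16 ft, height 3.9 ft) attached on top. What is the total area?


Composite shape: rectangle + triangle
Rectangle area = 16 * 7.7 = 123.2
Triangle area = 0.5 * 16 * 3.9 = 31.2
Total = 123.2 + 31.2
Total = 154.4
154.4 ft^2


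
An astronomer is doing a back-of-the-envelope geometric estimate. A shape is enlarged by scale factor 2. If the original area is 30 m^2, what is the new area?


Linear scale factor k = 2
Original area = 30 m^2
Rule: under a linear scaling by k, areas scale by k^2.
k^2 = 2^2 = 4
New area = 30 * 4
New area = 120
120 m^2


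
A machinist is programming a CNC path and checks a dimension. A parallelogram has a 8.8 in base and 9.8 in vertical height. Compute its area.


Shape: parallelogram
Base b = 8.8 in, Height h = 9.8 in
Formula: A = b * h
A = 8.8 * 9.8
A = 86.24
86.24 in^2


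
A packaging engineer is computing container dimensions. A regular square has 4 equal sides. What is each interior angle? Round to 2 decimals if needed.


Shape: regular square (4 sides)
Formula: interior angle = (n - 2) * 180 / n
(n - 2) = 2
(n - 2) * 180 = 360
angle = 360 / 4
angle = 90
90 degrees


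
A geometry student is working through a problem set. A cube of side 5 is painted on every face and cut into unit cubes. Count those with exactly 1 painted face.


Large cube: 5 x 5 x 5, cut into unit cubes.
n = 5, so n - 2 = 3
Cubes with 1 painted face lie in the interior of each face.
A cube has 6 faces; each contributes (n - 2)^2 = 9 such cubes.
Count = 6 * 9 = 54
54 unit cubes


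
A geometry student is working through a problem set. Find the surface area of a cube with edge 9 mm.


Shape: cube
Side s = 9 mm
A cube has 6 square faces.
Formula: SA = 6 * s^2
s^2 = 81
SA = 6 * 81
SA = 486
486 mm^2


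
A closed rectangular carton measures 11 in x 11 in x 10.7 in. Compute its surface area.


Shape: rectangular prism
l = 11 in, w = 11 in, h = 10.7 in
Formula: SA = 2(lw + lh + wh)
lw = 121, lh = 117.7, wh = 117.7
lw + lh + wh = 356.4
SA = 2 * 356.4
SA = 712.8
712.8 in^2


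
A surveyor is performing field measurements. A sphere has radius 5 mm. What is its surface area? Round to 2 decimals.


Shape: sphere
Radius r = 5 mm
Formula: SA = 4 * pi * r^2
r^2 = 25
SA = 4 * pi * 25
SA = 100 * pi
SA = 314.16
314.16 mm^2


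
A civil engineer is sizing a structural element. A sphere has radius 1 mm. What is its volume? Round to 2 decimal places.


Shape: sphere
Radius r = 1 mm
Formula: V = (4/3) * pi * r^3
r^3 = 1
(4/3) * 1 = 1.333333
V = 1.333333 * pi
V = 4.19
4.19 mm^3


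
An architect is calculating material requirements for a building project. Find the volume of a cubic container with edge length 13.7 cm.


Shape: cube
Side s = 13.7 cm
Formula: V = s^3
V = 13.7 * 13.7 * 13.7
V = 187.69 * 13.7
V = 2571.353
2571.353 cm^3


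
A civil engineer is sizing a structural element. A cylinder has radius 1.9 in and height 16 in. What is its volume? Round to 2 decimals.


Shape: cylinder
Radius r = 1.9 in, Height h = 16 in
Formula: V = pi * r^2 * h
r^2 = 3.61
V = pi * 3.61 * 16
V = 57.76 * pi
V = 181.46
181.46 in^3


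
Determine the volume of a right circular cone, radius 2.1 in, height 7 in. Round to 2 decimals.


Shape: cone
Radius r = 2.1 in, Height h = 7 in
Formula: V = (1/3) * pi * r^2 * h
r^2 = 4.41
pi * r^2 * h = pi * 4.41 * 7 = 30.87 * pi
V = 30.87 * pi / 3
V = 32.33
32.33 in^3


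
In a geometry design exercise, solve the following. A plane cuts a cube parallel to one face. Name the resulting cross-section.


Solid: cube
Cutting plane: parallel to one face
Visualize the intersection of the plane with the solid's surface.
The boundary of the cut region is a square.
square


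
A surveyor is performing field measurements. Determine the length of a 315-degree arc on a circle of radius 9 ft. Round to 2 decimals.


Shape: circular arc
Radius r = 9 ft, Angle = 315 degrees
Formula: L = (angle/360) * 2 * pi * r
2 * pi * r = 18 * pi
L = (315/360) * 18 * pi
L = 15.75 * pi
L = 49.48
49.48 ft


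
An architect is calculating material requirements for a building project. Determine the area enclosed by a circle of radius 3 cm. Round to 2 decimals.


Shape: circle
Radius r = 3 cm
Formula: A = pi * r^2
r^2 = 3^2 = 9
A = pi * 9
A = 28.27
28.27 cm^2


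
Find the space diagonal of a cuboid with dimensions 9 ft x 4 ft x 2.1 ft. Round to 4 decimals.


Shape: rectangular box (space diagonal)
l = 9 ft, w = 4 ft, h = 2.1 ft
Visualize: the diagonal of the base, then a right triangle with that diagonal and the height.
Formula: d = sqrt(l^2 + w^2 + h^2)
l^2 + w^2 + h^2 = 81 + 16 + 4.41 = 101.41
d = sqrt(101.41)
d = 10.0703
10.0703 ft


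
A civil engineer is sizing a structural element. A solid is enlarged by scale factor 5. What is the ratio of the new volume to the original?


Linear scale factor k = 5
Rule: under a linear scaling by k, volumes scale by k^3.
k^3 = 5 * 5 * 5
k^3 = 25 * 5
k^3 = 125
Volume scales by a factor of 125.
125 (dimensionless)


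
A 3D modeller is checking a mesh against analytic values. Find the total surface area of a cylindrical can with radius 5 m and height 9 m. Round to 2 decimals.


Shape: closed cylinder
Radius r = 5 m, Height h = 9 m
Formula: SA = 2*pi*r^2 + 2*pi*r*h = 2*pi*r*(r + h)
r + h = 14
2 * r * (r + h) = 2 * 5 * 14 = 140
SA = 140 * pi
SA = 439.82
439.82 m^2


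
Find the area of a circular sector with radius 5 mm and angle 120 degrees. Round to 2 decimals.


Shape: circular sector
Radius r = 5 mm, Angle = 120 degrees
Formula: A = (angle/360) * pi * r^2
r^2 = 25
Fraction of circle = 120/360
A = (120/360) * pi * 25
A = 8.333333 * pi
A = 26.18
26.18 mm^2


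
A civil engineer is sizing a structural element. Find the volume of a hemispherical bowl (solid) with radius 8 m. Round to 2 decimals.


Shape: hemisphere (half of a sphere)
Radius r = 8 m
Formula: V = (1/2) * (4/3) * pi * r^3 = (2/3) * pi * r^3
r^3 = 512
(2/3) * 512 = 341.333333
V = 341.333333 * pi
V = 1072.33
1072.33 m^3


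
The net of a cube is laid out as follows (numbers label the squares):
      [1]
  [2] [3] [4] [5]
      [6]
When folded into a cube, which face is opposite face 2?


Net: cross layout. Take square 3 as the base (bottom).
Fold the four squares in the horizontal row up around 3: 2 -> left, 4 -> right, 5 wraps to the top.
Fold 1 and 6 up from 3: 1 -> back, 6 -> front.
Opposite pairs are therefore: (1, 6), (2, 4), (3, 5).
Face 2 is opposite face 4.
face 4


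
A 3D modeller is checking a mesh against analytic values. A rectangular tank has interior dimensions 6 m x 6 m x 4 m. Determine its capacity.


Shape: rectangular prism
l = 6 m, w = 6 m, h = 4 m
Formula: V = l * w * h
V = 6 * 6 * 4
V = 36 * 4
V = 144
144 m^3


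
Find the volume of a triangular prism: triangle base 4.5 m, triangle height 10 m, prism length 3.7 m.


Shape: triangular prism
Triangle base = 4.5 m, triangle height = 10 m, prism length L = 3.7 m
Formula: V = (1/2 * b * h_tri) * L
Cross-section area = 0.5 * 4.5 * 10 = 22.5
V = 22.5 * 3.7
V = 83.25
83.25 m^3


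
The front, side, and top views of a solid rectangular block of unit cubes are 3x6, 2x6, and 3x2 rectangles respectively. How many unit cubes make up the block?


Orthographic views of a solid rectangular block:
Front view 3 x 6 -> length = 3, height = 6
Side view 2 x 6 -> width = 2, height = 6 (consistent)
Top view 3 x 2 -> confirms length = 3, width = 2
The block is 3 x 2 x 6.
Total unit cubes = 3 * 2 * 6 = 36
36 unit cubes


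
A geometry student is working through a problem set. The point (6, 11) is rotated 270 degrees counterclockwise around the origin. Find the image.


Transformation: rotation about the origin
Original point: (6, 11)
Rule for 270 deg counterclockwise: (x, y) -> (y, -x)
Apply: (6, 11) -> (11, -6)
(11, -6)


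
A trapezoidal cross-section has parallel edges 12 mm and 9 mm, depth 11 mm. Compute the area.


Shape: trapezoid
Parallel sides a = 12 mm, b = 9 mm; Height h = 11 mm
Formula: A = (a + b) * h / 2
a + b = 12 + 9 = 21
A = 21 * 11 / 2
A = 231 / 2
A = 115.5
115.5 mm^2


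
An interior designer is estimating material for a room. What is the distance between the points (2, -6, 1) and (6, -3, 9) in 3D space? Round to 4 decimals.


3D distance between two points
P1 = (2, -6, 1), P2 = (6, -3, 9)
Formula: d = sqrt((x2-x1)^2 + (y2-y1)^2 + (z2-z1)^2)
dx = 6 - 2 = 4
dy = -3 - -6 = 3
dz = 9 - 1 = 8
dx^2 + dy^2 + dz^2 = 16 + 9 + 64 = 89
d = sqrt(89)
d = 9.434
9.434 units


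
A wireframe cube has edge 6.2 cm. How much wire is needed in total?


Shape: cube
Side s = 6.2 cm
A cube has 12 edges, all equal.
Formula: total edge length = 12 * s
Total = 12 * 6.2
Total = 74.4
74.4 cm


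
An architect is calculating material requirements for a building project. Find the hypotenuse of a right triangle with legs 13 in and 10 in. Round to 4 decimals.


Shape: right triangle
Legs a = 13 in, b = 10 in
Formula: c = sqrt(a^2 + b^2)
a^2 = 169, b^2 = 100
a^2 + b^2 = 269
c = sqrt(269)
c = 16.4012
16.4012 in


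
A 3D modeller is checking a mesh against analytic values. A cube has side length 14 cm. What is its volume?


Shape: cube
Side s = 14 cm
Formula: V = s^3
V = 14 * 14 * 14
V = 196 * 14
V = 2744
2744 cm^3


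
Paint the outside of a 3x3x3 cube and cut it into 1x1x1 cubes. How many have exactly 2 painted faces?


Large cube: 3 x 3 x 3, cut into unit cubes.
n = 3, so n - 2 = 1
Cubes with 2 painted faces lie along the edges, excluding corners.
A cube has 12 edges; each contributes (n - 2) = 1 such cubes.
Count = 12 * 1 = 12
12 unit cubes


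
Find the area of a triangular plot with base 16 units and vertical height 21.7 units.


Shape: triangle
Base b = 16 units, Height h = 21.7 units
Formula: A = (1/2) * b * h
A = 0.5 * 16 * 21.7
A = 0.5 * 347.2
A = 173.6
173.6 units^2


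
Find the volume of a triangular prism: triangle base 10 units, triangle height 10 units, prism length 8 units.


Shape: triangular prism
Triangle base = 10 units, triangle height = 10 units, prism length L = 8 units
Formula: V = (1/2 * b * h_tri) * L
Cross-section area = 0.5 * 10 * 10 = 50
V = 50 * 8
V = 400
400 units^3


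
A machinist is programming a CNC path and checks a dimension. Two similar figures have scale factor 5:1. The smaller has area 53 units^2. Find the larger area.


Linear scale factor k = 5
Original area = 53 units^2
Rule: under a linear scaling by k, areas scale by k^2.
k^2 = 5^2 = 25
New area = 53 * 25
New area = 1325
1325 units^2


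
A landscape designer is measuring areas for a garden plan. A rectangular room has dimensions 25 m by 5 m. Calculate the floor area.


Shape: rectangle
Length l = 25 m, Width w = 5 m
Formula: A = l * w
A = 25 * 5
A = 125
125 m^2


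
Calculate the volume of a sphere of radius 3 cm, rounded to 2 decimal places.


Shape: sphere
Radius r = 3 cm
Formula: V = (4/3) * pi * r^3
r^3 = 27
(4/3) * 27 = 36
V = 36 * pi
V = 113.1
113.1 cm^3


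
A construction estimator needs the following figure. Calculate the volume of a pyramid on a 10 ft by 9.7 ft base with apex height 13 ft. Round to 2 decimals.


Shape: rectangular pyramid
Base: 10 ft x 9.7 ft, Height h = 13 ft
Formula: V = (1/3) * base_area * h
base_area = 10 * 9.7 = 97
base_area * h = 97 * 13 = 1261
V = 1261 / 3
V = 420.33
420.33 ft^3


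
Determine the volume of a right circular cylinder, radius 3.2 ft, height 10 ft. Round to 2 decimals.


Shape: cylinder
Radius r = 3.2 ft, Height h = 10 ft
Formula: V = pi * r^2 * h
r^2 = 10.24
V = pi * 10.24 * 10
V = 102.4 * pi
V = 321.7
321.7 ft^3


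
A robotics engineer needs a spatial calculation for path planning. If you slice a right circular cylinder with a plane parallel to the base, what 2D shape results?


Solid: right circular cylinder
Cutting plane: parallel to the base
Visualize the intersection of the plane with the solid's surface.
The boundary of the cut region is a circle.
circle


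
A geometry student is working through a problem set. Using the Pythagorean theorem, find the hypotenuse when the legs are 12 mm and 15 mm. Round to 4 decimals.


Shape: right triangle
Legs a = 12 mm, b = 15 mm
Formula: c = sqrt(a^2 + b^2)
a^2 = 144, b^2 = 225
a^2 + b^2 = 369
c = sqrt(369)
c = 19.2094
19.2094 mm


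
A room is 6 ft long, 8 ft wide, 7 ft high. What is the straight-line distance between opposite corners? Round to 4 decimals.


Shape: rectangular box (space diagonal)
l = 6 ft, w = 8 ft, h = 7 ft
Visualize: the diagonal of the base, then a right triangle with that diagonal and the height.
Formula: d = sqrt(l^2 + w^2 + h^2)
l^2 + w^2 + h^2 = 36 + 64 + 49 = 149
d = sqrt(149)
d = 12.2066
12.2066 ft


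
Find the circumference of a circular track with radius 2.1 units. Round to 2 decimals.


Shape: circle
Radius r = 2.1 units
Formula: C = 2 * pi * r
C = 2 * pi * 2.1
C = 4.2 * pi
C = 13.19
13.19 units


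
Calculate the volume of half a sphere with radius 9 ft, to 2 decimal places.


Shape: hemisphere (half of a sphere)
Radius r = 9 ft
Formula: V = (1/2) * (4/3) * pi * r^3 = (2/3) * pi * r^3
r^3 = 729
(2/3) * 729 = 486
V = 486 * pi
V = 1526.81
1526.81 ft^3


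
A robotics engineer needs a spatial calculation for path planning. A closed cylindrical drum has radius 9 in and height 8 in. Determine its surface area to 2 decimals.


Shape: closed cylinder
Radius r = 9 in, Height h = 8 in
Formula: SA = 2*pi*r^2 + 2*pi*r*h = 2*pi*r*(r + h)
r + h = 17
2 * r * (r + h) = 2 * 9 * 17 = 306
SA = 306 * pi
SA = 961.33
961.33 in^2


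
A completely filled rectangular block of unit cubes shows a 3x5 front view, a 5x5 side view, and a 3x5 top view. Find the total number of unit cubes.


Orthographic views of a solid rectangular block:
Front view 3 x 5 -> length = 3, height = 5
Side view 5 x 5 -> width = 5, height = 5 (consistent)
Top view 3 x 5 -> confirms length = 3, width = 5
The block is 3 x 5 x 5.
Total unit cubes = 3 * 5 * 5 = 75
75 unit cubes


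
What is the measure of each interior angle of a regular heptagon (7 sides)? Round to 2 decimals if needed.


Shape: regular heptagon (7 sides)
Formula: interior angle = (n - 2) * 180 / n
(n - 2) = 5
(n - 2) * 180 = 900
angle = 900 / 7
angle = 128.57
128.57 degrees


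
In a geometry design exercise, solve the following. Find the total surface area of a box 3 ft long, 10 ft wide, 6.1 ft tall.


Shape: rectangular prism
l = 3 ft, w = 10 ft, h = 6.1 ft
Formula: SA = 2(lw + lh + wh)
lw = 30, lh = 18.3, wh = 61
lw + lh + wh = 109.3
SA = 2 * 109.3
SA = 218.6
218.6 ft^2


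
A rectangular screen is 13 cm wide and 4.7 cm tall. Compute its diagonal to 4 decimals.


Shape: rectangle (diagonal via Pythagoras)
Sides: 13 cm and 4.7 cm
Formula: d = sqrt(l^2 + w^2)
l^2 = 169, w^2 = 22.09
l^2 + w^2 = 191.09
d = sqrt(191.09)
d = 13.8235
13.8235 cm


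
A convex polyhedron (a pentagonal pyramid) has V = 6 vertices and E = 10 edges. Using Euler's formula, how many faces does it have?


Polyhedron: pentagonal pyramid
Euler's formula for convex polyhedra: V - E + F = 2
Given: V = 6 vertices and E = 10 edges
Solve for F:
F = 2 + E - V = 2 + 10 - 6 = 6
6 faces


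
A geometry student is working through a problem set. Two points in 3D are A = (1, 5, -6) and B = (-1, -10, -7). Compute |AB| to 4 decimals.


3D distance between two points
P1 = (1, 5, -6), P2 = (-1, -10, -7)
Formula: d = sqrt((x2-x1)^2 + (y2-y1)^2 + (z2-z1)^2)
dx = -1 - 1 = -2
dy = -10 - 5 = -15
dz = -7 - -6 = -1
dx^2 + dy^2 + dz^2 = 4 + 225 + 1 = 230
d = sqrt(230)
d = 15.1658
15.1658 units


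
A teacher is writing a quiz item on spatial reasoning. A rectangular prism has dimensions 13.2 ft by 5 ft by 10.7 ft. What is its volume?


Shape: rectangular prism
l = 13.2 ft, w = 5 ft, h = 10.7 ft
Formula: V = l * w * h
V = 13.2 * 5 * 10.7
V = 66 * 10.7
V = 706.2
706.2 ft^3


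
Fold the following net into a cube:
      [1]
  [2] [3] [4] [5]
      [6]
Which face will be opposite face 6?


Net: cross layout. Take square 3 as the base (bottom).
Fold the four squares in the horizontal row up around 3: 2 -> left, 4 -> right, 5 wraps to the top.
Fold 1 and 6 up from 3: 1 -> back, 6 -> front.
Opposite pairs are therefore: (1, 6), (2, 4), (3, 5).
Face 6 is opposite face 1.
face 1


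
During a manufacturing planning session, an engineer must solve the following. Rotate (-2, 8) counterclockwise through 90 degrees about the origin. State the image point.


Transformation: rotation about the origin
Original point: (-2, 8)
Rule for 90 deg counterclockwise: (x, y) -> (-y, x)
Apply: (-2, 8) -> (-8, -2)
(-8, -2)


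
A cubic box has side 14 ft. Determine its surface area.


Shape: cube
Side s = 14 ft
A cube has 6 square faces.
Formula: SA = 6 * s^2
s^2 = 196
SA = 6 * 196
SA = 1176
1176 ft^2


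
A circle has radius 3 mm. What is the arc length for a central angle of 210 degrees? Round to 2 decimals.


Shape: circular arc
Radius r = 3 mm, Angle = 210 degrees
Formula: L = (angle/360) * 2 * pi * r
2 * pi * r = 6 * pi
L = (210/360) * 6 * pi
L = 3.5 * pi
L = 11
11 mm


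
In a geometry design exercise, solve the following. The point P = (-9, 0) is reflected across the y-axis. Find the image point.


Transformation: reflection
Original point: (-9, 0)
Rule for reflection over the y-axis: (x, y) -> (-x, y)
Apply: (-9, 0) -> (9, 0)
(9, 0)


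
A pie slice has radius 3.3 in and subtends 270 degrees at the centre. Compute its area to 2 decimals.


Shape: circular sector
Radius r = 3.3 in, Angle = 270 degrees
Formula: A = (angle/360) * pi * r^2
r^2 = 10.89
Fraction of circle = 270/360
A = (270/360) * pi * 10.89
A = 8.1675 * pi
A = 25.66
25.66 in^2


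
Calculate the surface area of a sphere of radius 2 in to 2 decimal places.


Shape: sphere
Radius r = 2 in
Formula: SA = 4 * pi * r^2
r^2 = 4
SA = 4 * pi * 4
SA = 16 * pi
SA = 50.27
50.27 in^2


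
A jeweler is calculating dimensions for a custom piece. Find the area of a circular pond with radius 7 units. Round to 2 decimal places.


Shape: circle
Radius r = 7 units
Formula: A = pi * r^2
r^2 = 7^2 = 49
A = pi * 49
A = 153.94
153.94 units^2


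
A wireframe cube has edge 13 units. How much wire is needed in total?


Shape: cube
Side s = 13 units
A cube has 12 edges, all equal.
Formula: total edge length = 12 * s
Total = 12 * 13
Total = 156
156 units


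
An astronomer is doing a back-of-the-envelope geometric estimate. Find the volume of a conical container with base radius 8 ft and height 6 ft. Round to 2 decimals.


Shape: cone
Radius r = 8 ft, Height h = 6 ft
Formula: V = (1/3) * pi * r^2 * h
r^2 = 64
pi * r^2 * h = pi * 64 * 6 = 384 * pi
V = 384 * pi / 3
V = 402.12
402.12 ft^3


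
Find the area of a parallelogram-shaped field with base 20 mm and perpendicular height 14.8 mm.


Shape: parallelogram
Base b = 20 mm, Height h = 14.8 mm
Formula: A = b * h
A = 20 * 14.8
A = 296
296 mm^2


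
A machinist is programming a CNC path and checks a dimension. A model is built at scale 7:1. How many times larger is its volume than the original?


Linear scale factor k = 7
Rule: under a linear scaling by k, volumes scale by k^3.
k^3 = 7 * 7 * 7
k^3 = 49 * 7
k^3 = 343
Volume scales by a factor of 343.
343 (dimensionless)


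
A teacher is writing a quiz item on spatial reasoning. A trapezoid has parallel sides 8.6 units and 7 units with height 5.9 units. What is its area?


Shape: trapezoid
Parallel sides a = 8.6 units, b = 7 units; Height h = 5.9 units
Formula: A = (a + b) * h / 2
a + b = 8.6 + 7 = 15.6
A = 15.6 * 5.9 / 2
A = 92.04 / 2
A = 46.02
46.02 units^2


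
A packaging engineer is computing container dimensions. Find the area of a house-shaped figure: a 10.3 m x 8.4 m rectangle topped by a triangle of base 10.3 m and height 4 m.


Composite shape: rectangle + triangle
Rectangle area = 10.3 * 8.4 = 86.52
Triangle area = 0.5 * 10.3 * 4 = 20.6
Total = 86.52 + 20.6
Total = 107.12
107.12 m^2


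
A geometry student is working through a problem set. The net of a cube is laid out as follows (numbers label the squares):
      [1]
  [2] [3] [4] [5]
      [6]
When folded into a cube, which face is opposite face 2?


Net: cross layout. Take square 3 as the base (bottom).
Fold the four squares in the horizontal row up around 3: 2 -> left, 4 -> right, 5 wraps to the top.
Fold 1 and 6 up from 3: 1 -> back, 6 -> front.
Opposite pairs are therefore: (1, 6), (2, 4), (3, 5).
Face 2 is opposite face 4.
face 4


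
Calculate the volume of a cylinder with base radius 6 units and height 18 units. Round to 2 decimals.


Shape: cylinder
Radius r = 6 units, Height h = 18 units
Formula: V = pi * r^2 * h
r^2 = 36
V = pi * 36 * 18
V = 648 * pi
V = 2035.75
2035.75 units^3


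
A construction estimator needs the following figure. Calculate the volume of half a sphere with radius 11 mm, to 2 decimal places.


Shape: hemisphere (half of a sphere)
Radius r = 11 mm
Formula: V = (1/2) * (4/3) * pi * r^3 = (2/3) * pi * r^3
r^3 = 1331
(2/3) * 1331 = 887.333333
V = 887.333333 * pi
V = 2787.64
2787.64 mm^3


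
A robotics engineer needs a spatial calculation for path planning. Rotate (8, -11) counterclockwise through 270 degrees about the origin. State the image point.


Transformation: rotation about the origin
Original point: (8, -11)
Rule for 270 deg counterclockwise: (x, y) -> (y, -x)
Apply: (8, -11) -> (-11, -8)
(-11, -8)


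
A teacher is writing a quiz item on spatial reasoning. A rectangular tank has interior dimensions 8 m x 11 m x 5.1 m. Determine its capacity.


Shape: rectangular prism
l = 8 m, w = 11 m, h = 5.1 m
Formula: V = l * w * h
V = 8 * 11 * 5.1
V = 88 * 5.1
V = 448.8
448.8 m^3


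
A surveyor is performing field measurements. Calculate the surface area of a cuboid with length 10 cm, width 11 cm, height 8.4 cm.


Shape: rectangular prism
l = 10 cm, w = 11 cm, h = 8.4 cm
Formula: SA = 2(lw + lh + wh)
lw = 110, lh = 84, wh = 92.4
lw + lh + wh = 286.4
SA = 2 * 286.4
SA = 572.8
572.8 cm^2


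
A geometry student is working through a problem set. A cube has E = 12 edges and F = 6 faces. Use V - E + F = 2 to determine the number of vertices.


Polyhedron: cube
Euler's formula for convex polyhedra: V - E + F = 2
Given: E = 12 edges and F = 6 faces
Solve for V:
V = 2 + E - F = 2 + 12 - 6 = 8
8 vertices


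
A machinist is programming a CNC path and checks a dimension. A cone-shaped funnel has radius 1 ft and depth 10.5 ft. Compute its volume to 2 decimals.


Shape: cone
Radius r = 1 ft, Height h = 10.5 ft
Formula: V = (1/3) * pi * r^2 * h
r^2 = 1
pi * r^2 * h = pi * 1 * 10.5 = 10.5 * pi
V = 10.5 * pi / 3
V = 11
11 ft^3


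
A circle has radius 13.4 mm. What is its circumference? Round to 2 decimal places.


Shape: circle
Radius r = 13.4 mm
Formula: C = 2 * pi * r
C = 2 * pi * 13.4
C = 26.8 * pi
C = 84.19
84.19 mm


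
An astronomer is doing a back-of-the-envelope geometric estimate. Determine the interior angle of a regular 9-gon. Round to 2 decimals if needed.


Shape: regular nonagon (9 sides)
Formula: interior angle = (n - 2) * 180 / n
(n - 2) = 7
(n - 2) * 180 = 1260
angle = 1260 / 9
angle = 140
140 degrees


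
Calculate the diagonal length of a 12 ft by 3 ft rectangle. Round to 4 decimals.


Shape: rectangle (diagonal via Pythagoras)
Sides: 12 ft and 3 ft
Formula: d = sqrt(l^2 + w^2)
l^2 = 144, w^2 = 9
l^2 + w^2 = 153
d = sqrt(153)
d = 12.3693
12.3693 ft


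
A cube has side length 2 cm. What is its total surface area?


Shape: cube
Side s = 2 cm
A cube has 6 square faces.
Formula: SA = 6 * s^2
s^2 = 4
SA = 6 * 4
SA = 24
24 cm^2


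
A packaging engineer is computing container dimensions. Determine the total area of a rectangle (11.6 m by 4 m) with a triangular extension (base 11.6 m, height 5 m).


Composite shape: rectangle + triangle
Rectangle area = 11.6 * 4 = 46.4
Triangle area = 0.5 * 11.6 * 5 = 29
Total = 46.4 + 29
Total = 75.4
75.4 m^2


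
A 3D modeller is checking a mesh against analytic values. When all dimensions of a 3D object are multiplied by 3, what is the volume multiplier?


Linear scale factor k = 3
Rule: under a linear scaling by k, volumes scale by k^3.
k^3 = 3 * 3 * 3
k^3 = 9 * 3
k^3 = 27
Volume scales by a factor of 27.
27 (dimensionless)


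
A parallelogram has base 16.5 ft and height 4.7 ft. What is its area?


Shape: parallelogram
Base b = 16.5 ft, Height h = 4.7 ft
Formula: A = b * h
A = 16.5 * 4.7
A = 77.55
77.55 ft^2


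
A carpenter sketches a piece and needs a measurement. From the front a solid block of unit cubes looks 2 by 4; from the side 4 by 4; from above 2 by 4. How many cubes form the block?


Orthographic views of a solid rectangular block:
Front view 2 x 4 -> length = 2, height = 4
Side view 4 x 4 -> width = 4, height = 4 (consistent)
Top view 2 x 4 -> confirms length = 2, width = 4
The block is 2 x 4 x 4.
Total unit cubes = 2 * 4 * 4 = 32
32 unit cubes


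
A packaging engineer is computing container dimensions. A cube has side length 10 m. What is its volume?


Shape: cube
Side s = 10 m
Formula: V = s^3
V = 10 * 10 * 10
V = 100 * 10
V = 1000
1000 m^3


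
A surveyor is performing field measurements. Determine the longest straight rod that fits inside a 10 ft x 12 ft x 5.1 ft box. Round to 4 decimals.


Shape: rectangular box (space diagonal)
l = 10 ft, w = 12 ft, h = 5.1 ft
Visualize: the diagonal of the base, then a right triangle with that diagonal and the height.
Formula: d = sqrt(l^2 + w^2 + h^2)
l^2 + w^2 + h^2 = 100 + 144 + 26.01 = 270.01
d = sqrt(270.01)
d = 16.432
16.432 ft


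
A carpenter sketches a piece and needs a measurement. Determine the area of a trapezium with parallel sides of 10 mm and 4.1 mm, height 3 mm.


Shape: trapezoid
Parallel sides a = 10 mm, b = 4.1 mm; Height h = 3 mm
Formula: A = (a + b) * h / 2
a + b = 10 + 4.1 = 14.1
A = 14.1 * 3 / 2
A = 42.3 / 2
A = 21.15
21.15 mm^2


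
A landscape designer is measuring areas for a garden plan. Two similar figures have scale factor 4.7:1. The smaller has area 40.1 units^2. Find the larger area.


Linear scale factor k = 4.7
Original area = 40.1 units^2
Rule: under a linear scaling by k, areas scale by k^2.
k^2 = 4.7^2 = 22.09
New area = 40.1 * 22.09
New area = 885.809
885.809 units^2


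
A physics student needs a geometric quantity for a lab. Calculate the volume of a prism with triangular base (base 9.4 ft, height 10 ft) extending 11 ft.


Shape: triangular prism
Triangle base = 9.4 ft, triangle height = 10 ft, prism length L = 11 ft
Formula: V = (1/2 * b * h_tri) * L
Cross-section area = 0.5 * 9.4 * 10 = 47
V = 47 * 11
V = 517
517 ft^3


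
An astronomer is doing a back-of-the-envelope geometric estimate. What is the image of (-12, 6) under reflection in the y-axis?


Transformation: reflection
Original point: (-12, 6)
Rule for reflection over the y-axis: (x, y) -> (-x, y)
Apply: (-12, 6) -> (12, 6)
(12, 6)


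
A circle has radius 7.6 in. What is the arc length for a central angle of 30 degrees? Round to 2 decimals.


Shape: circular arc
Radius r = 7.6 in, Angle = 30 degrees
Formula: L = (angle/360) * 2 * pi * r
2 * pi * r = 15.2 * pi
L = (30/360) * 15.2 * pi
L = 1.266667 * pi
L = 3.98
3.98 in


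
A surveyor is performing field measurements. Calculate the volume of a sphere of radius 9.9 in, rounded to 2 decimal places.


Shape: sphere
Radius r = 9.9 in
Formula: V = (4/3) * pi * r^3
r^3 = 970.299
(4/3) * 970.299 = 1293.732
V = 1293.732 * pi
V = 4064.38
4064.38 in^3


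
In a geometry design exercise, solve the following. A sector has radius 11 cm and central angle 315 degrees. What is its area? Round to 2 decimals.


Shape: circular sector
Radius r = 11 cm, Angle = 315 degrees
Formula: A = (angle/360) * pi * r^2
r^2 = 121
Fraction of circle = 315/360
A = (315/360) * pi * 121
A = 105.875 * pi
A = 332.62
332.62 cm^2


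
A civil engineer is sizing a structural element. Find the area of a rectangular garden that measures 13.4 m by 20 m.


Shape: rectangle
Length l = 13.4 m, Width w = 20 m
Formula: A = l * w
A = 13.4 * 20
A = 268
268 m^2


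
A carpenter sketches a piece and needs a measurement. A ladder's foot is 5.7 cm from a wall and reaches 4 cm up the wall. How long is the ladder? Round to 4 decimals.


Shape: right triangle
Legs a = 5.7 cm, b = 4 cm
Formula: c = sqrt(a^2 + b^2)
a^2 = 32.49, b^2 = 16
a^2 + b^2 = 48.49
c = sqrt(48.49)
c = 6.9635
6.9635 cm


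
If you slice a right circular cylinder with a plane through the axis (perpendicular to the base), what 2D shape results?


Solid: right circular cylinder
Cutting plane: through the axis (perpendicular to the base)
Visualize the intersection of the plane with the solid's surface.
The boundary of the cut region is a rectangle.
rectangle


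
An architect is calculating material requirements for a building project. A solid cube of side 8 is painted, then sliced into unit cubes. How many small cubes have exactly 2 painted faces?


Large cube: 8 x 8 x 8, cut into unit cubes.
n = 8, so n - 2 = 6
Cubes with 2 painted faces lie along the edges, excluding corners.
A cube has 12 edges; each contributes (n - 2) = 6 such cubes.
Count = 12 * 6 = 72
72 unit cubes


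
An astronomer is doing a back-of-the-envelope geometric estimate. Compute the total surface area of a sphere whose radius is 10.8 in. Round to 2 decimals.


Shape: sphere
Radius r = 10.8 in
Formula: SA = 4 * pi * r^2
r^2 = 116.64
SA = 4 * pi * 116.64
SA = 466.56 * pi
SA = 1465.74
1465.74 in^2


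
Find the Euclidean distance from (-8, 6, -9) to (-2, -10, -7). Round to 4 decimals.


3D distance between two points
P1 = (-8, 6, -9), P2 = (-2, -10, -7)
Formula: d = sqrt((x2-x1)^2 + (y2-y1)^2 + (z2-z1)^2)
dx = -2 - -8 = 6
dy = -10 - 6 = -16
dz = -7 - -9 = 2
dx^2 + dy^2 + dz^2 = 36 + 256 + 4 = 296
d = sqrt(296)
d = 17.2047
17.2047 units


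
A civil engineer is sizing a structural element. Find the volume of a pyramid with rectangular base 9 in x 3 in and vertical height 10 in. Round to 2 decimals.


Shape: rectangular pyramid
Base: 9 in x 3 in, Height h = 10 in
Formula: V = (1/3) * base_area * h
base_area = 9 * 3 = 27
base_area * h = 27 * 10 = 270
V = 270 / 3
V = 90
90 in^3


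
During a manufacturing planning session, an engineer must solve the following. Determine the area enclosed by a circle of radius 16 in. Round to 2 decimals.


Shape: circle
Radius r = 16 in
Formula: A = pi * r^2
r^2 = 16^2 = 256
A = pi * 256
A = 804.25
804.25 in^2


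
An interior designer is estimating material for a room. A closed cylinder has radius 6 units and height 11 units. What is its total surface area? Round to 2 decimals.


Shape: closed cylinder
Radius r = 6 units, Height h = 11 units
Formula: SA = 2*pi*r^2 + 2*pi*r*h = 2*pi*r*(r + h)
r + h = 17
2 * r * (r + h) = 2 * 6 * 17 = 204
SA = 204 * pi
SA = 640.88
640.88 units^2


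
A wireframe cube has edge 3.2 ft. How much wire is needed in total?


Shape: cube
Side s = 3.2 ft
A cube has 12 edges, all equal.
Formula: total edge length = 12 * s
Total = 12 * 3.2
Total = 38.4
38.4 ft


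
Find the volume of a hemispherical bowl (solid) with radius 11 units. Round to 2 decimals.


Shape: hemisphere (half of a sphere)
Radius r = 11 units
Formula: V = (1/2) * (4/3) * pi * r^3 = (2/3) * pi * r^3
r^3 = 1331
(2/3) * 1331 = 887.333333
V = 887.333333 * pi
V = 2787.64
2787.64 units^3


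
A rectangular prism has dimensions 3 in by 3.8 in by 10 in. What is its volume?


Shape: rectangular prism
l = 3 in, w = 3.8 in, h = 10 in
Formula: V = l * w * h
V = 3 * 3.8 * 10
V = 11.4 * 10
V = 114
114 in^3


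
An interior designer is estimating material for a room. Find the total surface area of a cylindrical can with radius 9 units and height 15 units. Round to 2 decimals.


Shape: closed cylinder
Radius r = 9 units, Height h = 15 units
Formula: SA = 2*pi*r^2 + 2*pi*r*h = 2*pi*r*(r + h)
r + h = 24
2 * r * (r + h) = 2 * 9 * 24 = 432
SA = 432 * pi
SA = 1357.17
1357.17 units^2


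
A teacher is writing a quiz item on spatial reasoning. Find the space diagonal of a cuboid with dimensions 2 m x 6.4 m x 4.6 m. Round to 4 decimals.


Shape: rectangular box (space diagonal)
l = 2 m, w = 6.4 m, h = 4.6 m
Visualize: the diagonal of the base, then a right triangle with that diagonal and the height.
Formula: d = sqrt(l^2 + w^2 + h^2)
l^2 + w^2 + h^2 = 4 + 40.96 + 21.16 = 66.12
d = sqrt(66.12)
d = 8.1314
8.1314 m


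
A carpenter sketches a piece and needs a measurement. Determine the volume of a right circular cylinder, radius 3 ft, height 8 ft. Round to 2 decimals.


Shape: cylinder
Radius r = 3 ft, Height h = 8 ft
Formula: V = pi * r^2 * h
r^2 = 9
V = pi * 9 * 8
V = 72 * pi
V = 226.19
226.19 ft^3


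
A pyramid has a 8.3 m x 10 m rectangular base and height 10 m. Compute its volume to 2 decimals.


Shape: rectangular pyramid
Base: 8.3 m x 10 m, Height h = 10 m
Formula: V = (1/3) * base_area * h
base_area = 8.3 * 10 = 83
base_area * h = 83 * 10 = 830
V = 830 / 3
V = 276.67
276.67 m^3


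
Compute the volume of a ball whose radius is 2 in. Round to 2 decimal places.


Shape: sphere
Radius r = 2 in
Formula: V = (4/3) * pi * r^3
r^3 = 8
(4/3) * 8 = 10.666667
V = 10.666667 * pi
V = 33.51
33.51 in^3


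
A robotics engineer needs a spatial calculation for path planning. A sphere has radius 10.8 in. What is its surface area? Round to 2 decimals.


Shape: sphere
Radius r = 10.8 in
Formula: SA = 4 * pi * r^2
r^2 = 116.64
SA = 4 * pi * 116.64
SA = 466.56 * pi
SA = 1465.74
1465.74 in^2


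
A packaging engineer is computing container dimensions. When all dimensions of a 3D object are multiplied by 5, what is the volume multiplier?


Linear scale factor k = 5
Rule: under a linear scaling by k, volumes scale by k^3.
k^3 = 5 * 5 * 5
k^3 = 25 * 5
k^3 = 125
Volume scales by a factor of 125.
125 (dimensionless)


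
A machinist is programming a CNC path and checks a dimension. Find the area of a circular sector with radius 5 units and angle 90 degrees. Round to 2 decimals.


Shape: circular sector
Radius r = 5 units, Angle = 90 degrees
Formula: A = (angle/360) * pi * r^2
r^2 = 25
Fraction of circle = 90/360
A = (90/360) * pi * 25
A = 6.25 * pi
A = 19.63
19.63 units^2


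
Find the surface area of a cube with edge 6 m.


Shape: cube
Side s = 6 m
A cube has 6 square faces.
Formula: SA = 6 * s^2
s^2 = 36
SA = 6 * 36
SA = 216
216 m^2


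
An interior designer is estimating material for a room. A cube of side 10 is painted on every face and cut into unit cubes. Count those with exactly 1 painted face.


Large cube: 10 x 10 x 10, cut into unit cubes.
n = 10, so n - 2 = 8
Cubes with 1 painted face lie in the interior of each face.
A cube has 6 faces; each contributes (n - 2)^2 = 64 such cubes.
Count = 6 * 64 = 384
384 unit cubes


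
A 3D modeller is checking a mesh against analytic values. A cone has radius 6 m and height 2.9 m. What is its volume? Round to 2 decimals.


Shape: cone
Radius r = 6 m, Height h = 2.9 m
Formula: V = (1/3) * pi * r^2 * h
r^2 = 36
pi * r^2 * h = pi * 36 * 2.9 = 104.4 * pi
V = 104.4 * pi / 3
V = 109.33
109.33 m^3
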